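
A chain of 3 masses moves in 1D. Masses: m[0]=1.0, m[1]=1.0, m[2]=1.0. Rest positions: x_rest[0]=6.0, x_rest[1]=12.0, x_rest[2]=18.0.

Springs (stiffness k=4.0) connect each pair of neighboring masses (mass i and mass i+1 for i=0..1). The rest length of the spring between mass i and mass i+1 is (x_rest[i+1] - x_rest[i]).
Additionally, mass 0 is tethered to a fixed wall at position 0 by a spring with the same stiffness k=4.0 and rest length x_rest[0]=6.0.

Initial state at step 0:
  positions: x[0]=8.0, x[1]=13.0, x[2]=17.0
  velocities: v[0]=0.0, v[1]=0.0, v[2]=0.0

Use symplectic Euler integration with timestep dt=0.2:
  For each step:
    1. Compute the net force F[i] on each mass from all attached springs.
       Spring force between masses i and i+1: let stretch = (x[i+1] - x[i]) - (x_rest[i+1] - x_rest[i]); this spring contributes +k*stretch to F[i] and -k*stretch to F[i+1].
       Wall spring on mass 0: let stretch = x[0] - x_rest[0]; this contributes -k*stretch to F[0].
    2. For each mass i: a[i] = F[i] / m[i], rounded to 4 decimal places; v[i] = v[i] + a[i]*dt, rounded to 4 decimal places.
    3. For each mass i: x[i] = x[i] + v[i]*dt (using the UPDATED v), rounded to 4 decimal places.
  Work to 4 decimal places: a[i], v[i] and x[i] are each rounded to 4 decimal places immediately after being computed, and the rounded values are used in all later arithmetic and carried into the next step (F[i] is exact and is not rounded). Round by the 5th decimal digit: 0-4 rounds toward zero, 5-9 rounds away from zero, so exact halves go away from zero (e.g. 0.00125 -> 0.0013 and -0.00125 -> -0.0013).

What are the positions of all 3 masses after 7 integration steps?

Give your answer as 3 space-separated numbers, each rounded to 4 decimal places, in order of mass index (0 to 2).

Answer: 4.6315 11.3522 19.2895

Derivation:
Step 0: x=[8.0000 13.0000 17.0000] v=[0.0000 0.0000 0.0000]
Step 1: x=[7.5200 12.8400 17.3200] v=[-2.4000 -0.8000 1.6000]
Step 2: x=[6.6880 12.5456 17.8832] v=[-4.1600 -1.4720 2.8160]
Step 3: x=[5.7231 12.1680 18.5524] v=[-4.8243 -1.8880 3.3459]
Step 4: x=[4.8737 11.7807 19.1601] v=[-4.2469 -1.9364 3.0384]
Step 5: x=[4.3496 11.4690 19.5471] v=[-2.6203 -1.5585 1.9349]
Step 6: x=[4.2687 11.3107 19.6016] v=[-0.4045 -0.7915 0.2724]
Step 7: x=[4.6315 11.3522 19.2895] v=[1.8141 0.2076 -1.5603]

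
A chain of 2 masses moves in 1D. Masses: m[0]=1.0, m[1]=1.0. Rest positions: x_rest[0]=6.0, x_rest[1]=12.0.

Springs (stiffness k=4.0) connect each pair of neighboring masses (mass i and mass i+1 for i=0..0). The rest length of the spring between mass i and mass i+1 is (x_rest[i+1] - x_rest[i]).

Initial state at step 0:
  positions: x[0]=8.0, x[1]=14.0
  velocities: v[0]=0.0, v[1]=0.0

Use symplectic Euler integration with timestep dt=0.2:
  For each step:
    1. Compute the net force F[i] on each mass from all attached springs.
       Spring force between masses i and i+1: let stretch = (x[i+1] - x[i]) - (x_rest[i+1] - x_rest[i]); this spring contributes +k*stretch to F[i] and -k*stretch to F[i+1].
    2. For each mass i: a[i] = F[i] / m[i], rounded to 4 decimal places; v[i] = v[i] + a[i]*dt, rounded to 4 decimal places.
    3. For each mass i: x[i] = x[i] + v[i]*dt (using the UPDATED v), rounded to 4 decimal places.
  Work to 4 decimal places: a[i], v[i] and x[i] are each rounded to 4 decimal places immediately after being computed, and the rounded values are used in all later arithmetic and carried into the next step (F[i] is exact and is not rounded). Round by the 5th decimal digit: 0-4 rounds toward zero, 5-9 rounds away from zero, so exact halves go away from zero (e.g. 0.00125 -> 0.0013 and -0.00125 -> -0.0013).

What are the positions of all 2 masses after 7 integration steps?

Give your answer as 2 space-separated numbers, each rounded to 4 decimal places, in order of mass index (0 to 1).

Answer: 8.0000 14.0000

Derivation:
Step 0: x=[8.0000 14.0000] v=[0.0000 0.0000]
Step 1: x=[8.0000 14.0000] v=[0.0000 0.0000]
Step 2: x=[8.0000 14.0000] v=[0.0000 0.0000]
Step 3: x=[8.0000 14.0000] v=[0.0000 0.0000]
Step 4: x=[8.0000 14.0000] v=[0.0000 0.0000]
Step 5: x=[8.0000 14.0000] v=[0.0000 0.0000]
Step 6: x=[8.0000 14.0000] v=[0.0000 0.0000]
Step 7: x=[8.0000 14.0000] v=[0.0000 0.0000]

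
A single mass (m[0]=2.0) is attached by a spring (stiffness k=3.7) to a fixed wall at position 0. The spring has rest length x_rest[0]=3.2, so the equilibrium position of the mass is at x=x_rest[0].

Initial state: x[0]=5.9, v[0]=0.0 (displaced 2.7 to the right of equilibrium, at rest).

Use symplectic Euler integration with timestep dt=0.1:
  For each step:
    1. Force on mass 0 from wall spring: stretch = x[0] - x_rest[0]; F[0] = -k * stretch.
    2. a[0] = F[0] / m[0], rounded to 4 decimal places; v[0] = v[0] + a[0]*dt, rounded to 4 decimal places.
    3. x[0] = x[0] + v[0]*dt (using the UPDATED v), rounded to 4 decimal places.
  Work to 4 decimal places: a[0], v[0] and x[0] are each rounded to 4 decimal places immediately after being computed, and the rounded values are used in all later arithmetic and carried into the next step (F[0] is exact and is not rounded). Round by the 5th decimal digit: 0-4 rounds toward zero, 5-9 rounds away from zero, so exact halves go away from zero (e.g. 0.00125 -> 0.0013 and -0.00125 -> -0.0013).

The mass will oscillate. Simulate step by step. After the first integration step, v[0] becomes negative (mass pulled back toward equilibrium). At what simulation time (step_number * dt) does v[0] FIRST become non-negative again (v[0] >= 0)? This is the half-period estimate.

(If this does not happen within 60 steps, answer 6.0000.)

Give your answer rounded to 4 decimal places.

Step 0: x=[5.9000] v=[0.0000]
Step 1: x=[5.8501] v=[-0.4995]
Step 2: x=[5.7511] v=[-0.9898]
Step 3: x=[5.6049] v=[-1.4618]
Step 4: x=[5.4142] v=[-1.9067]
Step 5: x=[5.1826] v=[-2.3163]
Step 6: x=[4.9143] v=[-2.6831]
Step 7: x=[4.6143] v=[-3.0003]
Step 8: x=[4.2881] v=[-3.2620]
Step 9: x=[3.9418] v=[-3.4633]
Step 10: x=[3.5818] v=[-3.6005]
Step 11: x=[3.2147] v=[-3.6711]
Step 12: x=[2.8473] v=[-3.6738]
Step 13: x=[2.4864] v=[-3.6086]
Step 14: x=[2.1387] v=[-3.4766]
Step 15: x=[1.8107] v=[-3.2803]
Step 16: x=[1.5084] v=[-3.0233]
Step 17: x=[1.2374] v=[-2.7104]
Step 18: x=[1.0027] v=[-2.3473]
Step 19: x=[0.8086] v=[-1.9408]
Step 20: x=[0.6588] v=[-1.4984]
Step 21: x=[0.5560] v=[-1.0283]
Step 22: x=[0.5021] v=[-0.5392]
Step 23: x=[0.4981] v=[-0.0401]
Step 24: x=[0.5441] v=[0.4598]
First v>=0 after going negative at step 24, time=2.4000

Answer: 2.4000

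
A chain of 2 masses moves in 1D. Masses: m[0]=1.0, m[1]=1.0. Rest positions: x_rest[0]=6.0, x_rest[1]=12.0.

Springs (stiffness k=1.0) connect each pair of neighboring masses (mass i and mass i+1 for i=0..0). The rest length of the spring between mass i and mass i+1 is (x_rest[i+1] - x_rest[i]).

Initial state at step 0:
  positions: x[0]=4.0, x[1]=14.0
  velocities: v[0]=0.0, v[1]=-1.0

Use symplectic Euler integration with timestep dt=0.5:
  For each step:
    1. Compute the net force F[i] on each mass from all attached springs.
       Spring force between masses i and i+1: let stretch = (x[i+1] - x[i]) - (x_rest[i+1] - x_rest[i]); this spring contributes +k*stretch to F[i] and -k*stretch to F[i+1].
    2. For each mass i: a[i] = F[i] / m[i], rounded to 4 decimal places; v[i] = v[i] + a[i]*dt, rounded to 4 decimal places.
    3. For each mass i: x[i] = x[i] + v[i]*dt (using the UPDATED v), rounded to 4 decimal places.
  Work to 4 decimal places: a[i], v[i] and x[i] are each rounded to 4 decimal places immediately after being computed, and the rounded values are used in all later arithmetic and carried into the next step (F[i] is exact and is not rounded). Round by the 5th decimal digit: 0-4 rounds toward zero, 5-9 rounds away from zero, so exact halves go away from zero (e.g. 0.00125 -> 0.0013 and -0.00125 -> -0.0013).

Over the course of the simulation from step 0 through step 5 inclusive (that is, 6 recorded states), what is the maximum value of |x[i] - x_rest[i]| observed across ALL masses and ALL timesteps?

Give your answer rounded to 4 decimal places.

Step 0: x=[4.0000 14.0000] v=[0.0000 -1.0000]
Step 1: x=[5.0000 12.5000] v=[2.0000 -3.0000]
Step 2: x=[6.3750 10.6250] v=[2.7500 -3.7500]
Step 3: x=[7.3125 9.1875] v=[1.8750 -2.8750]
Step 4: x=[7.2188 8.7813] v=[-0.1875 -0.8125]
Step 5: x=[6.0157 9.4845] v=[-2.4063 1.4063]
Max displacement = 3.2187

Answer: 3.2187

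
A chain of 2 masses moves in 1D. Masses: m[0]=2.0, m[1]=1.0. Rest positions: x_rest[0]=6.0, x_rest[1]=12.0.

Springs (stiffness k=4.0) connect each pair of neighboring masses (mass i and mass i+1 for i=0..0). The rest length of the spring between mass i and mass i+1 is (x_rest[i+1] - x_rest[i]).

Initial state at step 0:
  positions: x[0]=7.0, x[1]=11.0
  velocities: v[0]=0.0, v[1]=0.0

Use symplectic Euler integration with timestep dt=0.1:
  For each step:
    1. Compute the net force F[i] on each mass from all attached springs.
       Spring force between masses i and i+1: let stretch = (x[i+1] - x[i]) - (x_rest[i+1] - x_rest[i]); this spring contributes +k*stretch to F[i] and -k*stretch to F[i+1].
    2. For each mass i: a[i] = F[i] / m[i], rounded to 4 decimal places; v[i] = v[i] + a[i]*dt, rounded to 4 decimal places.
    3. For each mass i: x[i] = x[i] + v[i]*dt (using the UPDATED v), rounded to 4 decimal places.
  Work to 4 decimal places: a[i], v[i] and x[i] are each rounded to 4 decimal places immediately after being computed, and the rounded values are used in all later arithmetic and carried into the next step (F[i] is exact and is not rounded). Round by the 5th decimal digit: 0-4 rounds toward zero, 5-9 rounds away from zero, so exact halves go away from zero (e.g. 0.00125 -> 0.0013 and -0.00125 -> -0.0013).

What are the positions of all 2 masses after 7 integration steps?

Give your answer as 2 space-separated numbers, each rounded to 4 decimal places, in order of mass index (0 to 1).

Answer: 6.1537 12.6929

Derivation:
Step 0: x=[7.0000 11.0000] v=[0.0000 0.0000]
Step 1: x=[6.9600 11.0800] v=[-0.4000 0.8000]
Step 2: x=[6.8824 11.2352] v=[-0.7760 1.5520]
Step 3: x=[6.7719 11.4563] v=[-1.1054 2.2109]
Step 4: x=[6.6351 11.7300] v=[-1.3685 2.7371]
Step 5: x=[6.4802 12.0399] v=[-1.5495 3.0991]
Step 6: x=[6.3164 12.3674] v=[-1.6376 3.2752]
Step 7: x=[6.1537 12.6929] v=[-1.6274 3.2548]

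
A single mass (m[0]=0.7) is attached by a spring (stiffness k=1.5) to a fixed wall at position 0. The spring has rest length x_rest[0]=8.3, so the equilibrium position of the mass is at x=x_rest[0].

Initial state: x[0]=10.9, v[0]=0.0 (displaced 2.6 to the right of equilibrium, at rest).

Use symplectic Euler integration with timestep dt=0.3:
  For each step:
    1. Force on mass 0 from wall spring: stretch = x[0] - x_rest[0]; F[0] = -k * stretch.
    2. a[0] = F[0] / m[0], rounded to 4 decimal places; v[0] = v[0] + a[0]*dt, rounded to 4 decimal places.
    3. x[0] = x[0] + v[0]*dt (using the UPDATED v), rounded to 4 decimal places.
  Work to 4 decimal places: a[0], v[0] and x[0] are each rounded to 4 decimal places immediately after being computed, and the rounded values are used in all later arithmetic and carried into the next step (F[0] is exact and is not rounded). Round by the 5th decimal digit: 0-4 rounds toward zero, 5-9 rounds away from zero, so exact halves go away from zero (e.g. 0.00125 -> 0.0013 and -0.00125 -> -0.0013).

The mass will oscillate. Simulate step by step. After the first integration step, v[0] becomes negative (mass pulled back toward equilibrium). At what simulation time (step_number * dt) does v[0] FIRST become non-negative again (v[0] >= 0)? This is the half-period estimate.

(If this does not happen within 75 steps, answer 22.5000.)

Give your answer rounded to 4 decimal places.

Step 0: x=[10.9000] v=[0.0000]
Step 1: x=[10.3986] v=[-1.6714]
Step 2: x=[9.4925] v=[-3.0205]
Step 3: x=[8.3564] v=[-3.7871]
Step 4: x=[7.2094] v=[-3.8234]
Step 5: x=[6.2727] v=[-3.1223]
Step 6: x=[5.7270] v=[-1.8190]
Step 7: x=[5.6775] v=[-0.1649]
Step 8: x=[6.1338] v=[1.5210]
First v>=0 after going negative at step 8, time=2.4000

Answer: 2.4000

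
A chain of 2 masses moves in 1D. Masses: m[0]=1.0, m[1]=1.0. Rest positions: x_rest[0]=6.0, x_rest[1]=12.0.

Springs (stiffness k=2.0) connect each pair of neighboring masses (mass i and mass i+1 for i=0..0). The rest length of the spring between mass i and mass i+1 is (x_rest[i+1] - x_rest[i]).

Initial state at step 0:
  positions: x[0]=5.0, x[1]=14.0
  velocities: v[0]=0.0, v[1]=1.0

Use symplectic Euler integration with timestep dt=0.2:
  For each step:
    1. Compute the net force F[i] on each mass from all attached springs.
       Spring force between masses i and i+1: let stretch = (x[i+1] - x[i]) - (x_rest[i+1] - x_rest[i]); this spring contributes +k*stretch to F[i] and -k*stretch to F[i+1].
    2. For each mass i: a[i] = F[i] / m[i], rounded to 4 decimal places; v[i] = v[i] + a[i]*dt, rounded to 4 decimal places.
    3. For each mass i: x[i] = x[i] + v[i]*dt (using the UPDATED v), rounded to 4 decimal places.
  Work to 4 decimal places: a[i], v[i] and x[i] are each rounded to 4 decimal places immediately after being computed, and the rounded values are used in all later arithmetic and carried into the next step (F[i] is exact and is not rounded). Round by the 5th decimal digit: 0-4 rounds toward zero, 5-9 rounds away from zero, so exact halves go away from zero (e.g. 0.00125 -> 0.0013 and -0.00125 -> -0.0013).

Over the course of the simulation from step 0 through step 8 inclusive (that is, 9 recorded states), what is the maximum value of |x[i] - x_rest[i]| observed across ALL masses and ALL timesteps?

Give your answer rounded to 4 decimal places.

Answer: 2.7911

Derivation:
Step 0: x=[5.0000 14.0000] v=[0.0000 1.0000]
Step 1: x=[5.2400 13.9600] v=[1.2000 -0.2000]
Step 2: x=[5.6976 13.7024] v=[2.2880 -1.2880]
Step 3: x=[6.3156 13.2844] v=[3.0899 -2.0899]
Step 4: x=[7.0111 12.7889] v=[3.4774 -2.4774]
Step 5: x=[7.6888 12.3112] v=[3.3885 -2.3885]
Step 6: x=[8.2563 11.9437] v=[2.8375 -1.8375]
Step 7: x=[8.6388 11.7612] v=[1.9125 -0.9125]
Step 8: x=[8.7911 11.8089] v=[0.7615 0.2385]
Max displacement = 2.7911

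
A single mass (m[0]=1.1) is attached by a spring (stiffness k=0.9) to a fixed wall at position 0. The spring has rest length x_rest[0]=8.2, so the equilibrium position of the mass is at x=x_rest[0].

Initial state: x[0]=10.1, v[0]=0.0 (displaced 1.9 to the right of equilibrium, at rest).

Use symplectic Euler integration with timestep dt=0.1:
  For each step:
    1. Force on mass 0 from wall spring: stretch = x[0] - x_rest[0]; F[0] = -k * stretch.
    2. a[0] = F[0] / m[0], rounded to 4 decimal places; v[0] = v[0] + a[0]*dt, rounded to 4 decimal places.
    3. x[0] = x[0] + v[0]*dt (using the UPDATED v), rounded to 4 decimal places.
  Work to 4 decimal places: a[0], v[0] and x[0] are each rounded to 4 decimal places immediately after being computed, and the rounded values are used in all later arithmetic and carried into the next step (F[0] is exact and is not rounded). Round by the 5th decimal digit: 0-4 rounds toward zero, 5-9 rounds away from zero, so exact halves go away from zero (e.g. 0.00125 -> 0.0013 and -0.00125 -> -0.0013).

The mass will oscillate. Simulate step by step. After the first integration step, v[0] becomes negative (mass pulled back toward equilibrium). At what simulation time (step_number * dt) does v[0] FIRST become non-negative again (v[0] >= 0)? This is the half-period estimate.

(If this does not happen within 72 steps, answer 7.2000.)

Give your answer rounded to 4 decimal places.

Answer: 3.5000

Derivation:
Step 0: x=[10.1000] v=[0.0000]
Step 1: x=[10.0845] v=[-0.1555]
Step 2: x=[10.0535] v=[-0.3097]
Step 3: x=[10.0074] v=[-0.4614]
Step 4: x=[9.9465] v=[-0.6093]
Step 5: x=[9.8713] v=[-0.7522]
Step 6: x=[9.7824] v=[-0.8889]
Step 7: x=[9.6806] v=[-1.0184]
Step 8: x=[9.5667] v=[-1.1395]
Step 9: x=[9.4416] v=[-1.2513]
Step 10: x=[9.3063] v=[-1.3529]
Step 11: x=[9.1620] v=[-1.4434]
Step 12: x=[9.0098] v=[-1.5221]
Step 13: x=[8.8510] v=[-1.5884]
Step 14: x=[8.6868] v=[-1.6417]
Step 15: x=[8.5187] v=[-1.6815]
Step 16: x=[8.3479] v=[-1.7076]
Step 17: x=[8.1759] v=[-1.7197]
Step 18: x=[8.0041] v=[-1.7177]
Step 19: x=[7.8339] v=[-1.7017]
Step 20: x=[7.6667] v=[-1.6718]
Step 21: x=[7.5039] v=[-1.6282]
Step 22: x=[7.3468] v=[-1.5713]
Step 23: x=[7.1967] v=[-1.5015]
Step 24: x=[7.0548] v=[-1.4194]
Step 25: x=[6.9222] v=[-1.3257]
Step 26: x=[6.8001] v=[-1.2212]
Step 27: x=[6.6894] v=[-1.1067]
Step 28: x=[6.5911] v=[-0.9831]
Step 29: x=[6.5060] v=[-0.8515]
Step 30: x=[6.4347] v=[-0.7129]
Step 31: x=[6.3779] v=[-0.5685]
Step 32: x=[6.3360] v=[-0.4194]
Step 33: x=[6.3093] v=[-0.2669]
Step 34: x=[6.2981] v=[-0.1122]
Step 35: x=[6.3024] v=[0.0434]
First v>=0 after going negative at step 35, time=3.5000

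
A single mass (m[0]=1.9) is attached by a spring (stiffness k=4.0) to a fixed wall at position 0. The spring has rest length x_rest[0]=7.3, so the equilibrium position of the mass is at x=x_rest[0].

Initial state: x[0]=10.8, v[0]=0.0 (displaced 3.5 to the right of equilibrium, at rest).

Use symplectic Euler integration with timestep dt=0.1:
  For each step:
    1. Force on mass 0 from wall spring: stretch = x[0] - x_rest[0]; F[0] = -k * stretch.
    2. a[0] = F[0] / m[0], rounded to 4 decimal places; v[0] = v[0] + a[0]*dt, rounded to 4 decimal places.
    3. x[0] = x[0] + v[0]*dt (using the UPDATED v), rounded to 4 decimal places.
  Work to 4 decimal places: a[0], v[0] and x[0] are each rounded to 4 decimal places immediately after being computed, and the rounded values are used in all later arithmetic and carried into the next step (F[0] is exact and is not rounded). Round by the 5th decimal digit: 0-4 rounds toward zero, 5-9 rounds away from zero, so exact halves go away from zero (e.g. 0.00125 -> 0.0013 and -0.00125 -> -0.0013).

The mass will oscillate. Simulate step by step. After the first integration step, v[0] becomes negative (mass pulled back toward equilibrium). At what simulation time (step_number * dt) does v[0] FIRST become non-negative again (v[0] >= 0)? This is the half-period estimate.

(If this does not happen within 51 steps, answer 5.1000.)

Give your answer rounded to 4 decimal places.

Answer: 2.2000

Derivation:
Step 0: x=[10.8000] v=[0.0000]
Step 1: x=[10.7263] v=[-0.7368]
Step 2: x=[10.5805] v=[-1.4581]
Step 3: x=[10.3656] v=[-2.1487]
Step 4: x=[10.0862] v=[-2.7941]
Step 5: x=[9.7481] v=[-3.3807]
Step 6: x=[9.3585] v=[-3.8961]
Step 7: x=[8.9256] v=[-4.3295]
Step 8: x=[8.4584] v=[-4.6717]
Step 9: x=[7.9668] v=[-4.9156]
Step 10: x=[7.4612] v=[-5.0560]
Step 11: x=[6.9522] v=[-5.0899]
Step 12: x=[6.4505] v=[-5.0167]
Step 13: x=[5.9667] v=[-4.8379]
Step 14: x=[5.5110] v=[-4.5572]
Step 15: x=[5.0929] v=[-4.1806]
Step 16: x=[4.7213] v=[-3.7160]
Step 17: x=[4.4040] v=[-3.1731]
Step 18: x=[4.1477] v=[-2.5634]
Step 19: x=[3.9577] v=[-1.8998]
Step 20: x=[3.8381] v=[-1.1962]
Step 21: x=[3.7914] v=[-0.4674]
Step 22: x=[3.8185] v=[0.2713]
First v>=0 after going negative at step 22, time=2.2000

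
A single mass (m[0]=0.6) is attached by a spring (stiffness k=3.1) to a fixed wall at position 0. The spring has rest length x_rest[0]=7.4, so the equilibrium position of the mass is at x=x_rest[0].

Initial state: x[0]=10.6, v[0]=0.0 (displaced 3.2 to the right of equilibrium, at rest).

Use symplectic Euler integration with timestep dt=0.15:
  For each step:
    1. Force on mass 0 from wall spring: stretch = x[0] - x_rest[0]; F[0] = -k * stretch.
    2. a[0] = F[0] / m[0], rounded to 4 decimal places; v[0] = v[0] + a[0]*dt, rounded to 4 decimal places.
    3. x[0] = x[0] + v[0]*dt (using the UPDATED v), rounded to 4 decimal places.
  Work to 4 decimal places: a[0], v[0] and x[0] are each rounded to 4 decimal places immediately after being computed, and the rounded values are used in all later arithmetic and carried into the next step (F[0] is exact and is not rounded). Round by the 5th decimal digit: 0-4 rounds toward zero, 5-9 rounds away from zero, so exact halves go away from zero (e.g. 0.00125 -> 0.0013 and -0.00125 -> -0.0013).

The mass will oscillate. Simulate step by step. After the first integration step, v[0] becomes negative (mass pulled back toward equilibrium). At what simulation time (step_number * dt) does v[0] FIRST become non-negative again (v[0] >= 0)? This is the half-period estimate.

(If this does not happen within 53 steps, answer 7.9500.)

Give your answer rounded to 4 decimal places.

Answer: 1.5000

Derivation:
Step 0: x=[10.6000] v=[0.0000]
Step 1: x=[10.2280] v=[-2.4800]
Step 2: x=[9.5272] v=[-4.6717]
Step 3: x=[8.5792] v=[-6.3203]
Step 4: x=[7.4941] v=[-7.2342]
Step 5: x=[6.3980] v=[-7.3071]
Step 6: x=[5.4184] v=[-6.5306]
Step 7: x=[4.6692] v=[-4.9949]
Step 8: x=[4.2374] v=[-2.8785]
Step 9: x=[4.1733] v=[-0.4275]
Step 10: x=[4.4843] v=[2.0732]
First v>=0 after going negative at step 10, time=1.5000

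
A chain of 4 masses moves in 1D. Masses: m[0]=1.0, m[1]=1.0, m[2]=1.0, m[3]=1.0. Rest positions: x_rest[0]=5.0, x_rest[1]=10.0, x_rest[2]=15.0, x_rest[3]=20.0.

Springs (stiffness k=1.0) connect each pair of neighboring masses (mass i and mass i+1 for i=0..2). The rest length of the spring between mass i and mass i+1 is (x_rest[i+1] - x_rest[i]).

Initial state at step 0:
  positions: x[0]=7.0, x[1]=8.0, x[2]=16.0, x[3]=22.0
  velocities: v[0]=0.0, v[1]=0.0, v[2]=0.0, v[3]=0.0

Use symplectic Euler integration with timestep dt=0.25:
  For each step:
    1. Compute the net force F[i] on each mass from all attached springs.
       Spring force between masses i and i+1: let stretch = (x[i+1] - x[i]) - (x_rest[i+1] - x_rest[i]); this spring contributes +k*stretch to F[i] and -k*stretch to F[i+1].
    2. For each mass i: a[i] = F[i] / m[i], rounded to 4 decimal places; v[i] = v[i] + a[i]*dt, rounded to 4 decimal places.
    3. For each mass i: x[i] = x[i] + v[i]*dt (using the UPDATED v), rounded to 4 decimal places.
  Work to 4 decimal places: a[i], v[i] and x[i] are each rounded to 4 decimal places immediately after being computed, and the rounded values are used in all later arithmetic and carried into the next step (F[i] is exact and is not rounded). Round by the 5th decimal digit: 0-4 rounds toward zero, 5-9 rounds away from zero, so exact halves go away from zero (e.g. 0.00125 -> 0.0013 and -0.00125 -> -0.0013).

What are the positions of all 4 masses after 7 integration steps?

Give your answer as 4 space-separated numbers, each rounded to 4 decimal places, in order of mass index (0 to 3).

Answer: 4.0392 13.0837 15.6742 20.2033

Derivation:
Step 0: x=[7.0000 8.0000 16.0000 22.0000] v=[0.0000 0.0000 0.0000 0.0000]
Step 1: x=[6.7500 8.4375 15.8750 21.9375] v=[-1.0000 1.7500 -0.5000 -0.2500]
Step 2: x=[6.2930 9.2344 15.6641 21.8086] v=[-1.8281 3.1875 -0.8438 -0.5156]
Step 3: x=[5.7073 10.2493 15.4353 21.6082] v=[-2.3428 4.0596 -0.9151 -0.8017]
Step 4: x=[5.0930 11.3045 15.2682 21.3345] v=[-2.4573 4.2206 -0.6684 -1.0949]
Step 5: x=[4.5544 12.2192 15.2325 20.9941] v=[-2.1544 3.6587 -0.1428 -1.3615]
Step 6: x=[4.1824 12.8432 15.3686 20.6061] v=[-1.4882 2.4958 0.5443 -1.5519]
Step 7: x=[4.0392 13.0837 15.6742 20.2033] v=[-0.5730 0.9620 1.2223 -1.6113]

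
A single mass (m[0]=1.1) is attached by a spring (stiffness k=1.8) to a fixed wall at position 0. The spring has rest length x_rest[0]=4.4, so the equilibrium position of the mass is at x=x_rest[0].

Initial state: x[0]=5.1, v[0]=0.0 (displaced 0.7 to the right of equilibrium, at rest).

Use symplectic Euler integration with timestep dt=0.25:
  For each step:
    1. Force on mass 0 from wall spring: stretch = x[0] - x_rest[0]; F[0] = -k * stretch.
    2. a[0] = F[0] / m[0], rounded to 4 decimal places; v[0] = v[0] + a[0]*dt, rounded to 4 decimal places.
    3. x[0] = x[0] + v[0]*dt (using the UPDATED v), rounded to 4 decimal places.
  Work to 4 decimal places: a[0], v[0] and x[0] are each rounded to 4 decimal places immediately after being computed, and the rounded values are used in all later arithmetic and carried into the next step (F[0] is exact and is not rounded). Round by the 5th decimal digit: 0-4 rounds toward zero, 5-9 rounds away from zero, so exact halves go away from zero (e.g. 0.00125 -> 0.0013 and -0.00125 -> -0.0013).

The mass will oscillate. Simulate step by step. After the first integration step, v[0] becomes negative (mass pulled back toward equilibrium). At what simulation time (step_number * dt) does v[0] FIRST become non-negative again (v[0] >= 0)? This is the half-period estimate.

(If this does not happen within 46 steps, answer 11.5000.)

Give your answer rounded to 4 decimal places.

Answer: 2.5000

Derivation:
Step 0: x=[5.1000] v=[0.0000]
Step 1: x=[5.0284] v=[-0.2864]
Step 2: x=[4.8925] v=[-0.5435]
Step 3: x=[4.7063] v=[-0.7450]
Step 4: x=[4.4887] v=[-0.8703]
Step 5: x=[4.2621] v=[-0.9066]
Step 6: x=[4.0496] v=[-0.8502]
Step 7: x=[3.8729] v=[-0.7069]
Step 8: x=[3.7501] v=[-0.4913]
Step 9: x=[3.6938] v=[-0.2254]
Step 10: x=[3.7097] v=[0.0635]
First v>=0 after going negative at step 10, time=2.5000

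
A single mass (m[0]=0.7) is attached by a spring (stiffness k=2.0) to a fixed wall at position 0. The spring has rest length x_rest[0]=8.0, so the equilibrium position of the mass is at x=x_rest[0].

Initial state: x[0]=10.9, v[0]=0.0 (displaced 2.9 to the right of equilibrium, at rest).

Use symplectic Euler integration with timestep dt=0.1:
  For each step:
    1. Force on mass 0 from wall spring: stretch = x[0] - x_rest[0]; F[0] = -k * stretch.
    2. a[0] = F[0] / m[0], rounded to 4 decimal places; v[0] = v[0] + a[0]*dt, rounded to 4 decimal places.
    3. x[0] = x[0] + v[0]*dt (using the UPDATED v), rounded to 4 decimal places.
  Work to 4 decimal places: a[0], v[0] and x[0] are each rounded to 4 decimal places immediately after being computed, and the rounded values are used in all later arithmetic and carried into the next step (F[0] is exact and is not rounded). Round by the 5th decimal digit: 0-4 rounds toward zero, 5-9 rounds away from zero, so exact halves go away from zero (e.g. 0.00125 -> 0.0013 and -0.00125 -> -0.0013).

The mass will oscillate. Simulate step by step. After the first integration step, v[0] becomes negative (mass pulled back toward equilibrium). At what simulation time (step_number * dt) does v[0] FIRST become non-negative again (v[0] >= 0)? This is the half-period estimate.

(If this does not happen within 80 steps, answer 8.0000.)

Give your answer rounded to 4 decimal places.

Step 0: x=[10.9000] v=[0.0000]
Step 1: x=[10.8171] v=[-0.8286]
Step 2: x=[10.6538] v=[-1.6335]
Step 3: x=[10.4146] v=[-2.3917]
Step 4: x=[10.1064] v=[-3.0816]
Step 5: x=[9.7381] v=[-3.6834]
Step 6: x=[9.3201] v=[-4.1800]
Step 7: x=[8.8644] v=[-4.5572]
Step 8: x=[8.3840] v=[-4.8042]
Step 9: x=[7.8926] v=[-4.9139]
Step 10: x=[7.4043] v=[-4.8832]
Step 11: x=[6.9330] v=[-4.7130]
Step 12: x=[6.4922] v=[-4.4081]
Step 13: x=[6.0945] v=[-3.9773]
Step 14: x=[5.7512] v=[-3.4329]
Step 15: x=[5.4722] v=[-2.7904]
Step 16: x=[5.2654] v=[-2.0682]
Step 17: x=[5.1367] v=[-1.2869]
Step 18: x=[5.0898] v=[-0.4688]
Step 19: x=[5.1261] v=[0.3627]
First v>=0 after going negative at step 19, time=1.9000

Answer: 1.9000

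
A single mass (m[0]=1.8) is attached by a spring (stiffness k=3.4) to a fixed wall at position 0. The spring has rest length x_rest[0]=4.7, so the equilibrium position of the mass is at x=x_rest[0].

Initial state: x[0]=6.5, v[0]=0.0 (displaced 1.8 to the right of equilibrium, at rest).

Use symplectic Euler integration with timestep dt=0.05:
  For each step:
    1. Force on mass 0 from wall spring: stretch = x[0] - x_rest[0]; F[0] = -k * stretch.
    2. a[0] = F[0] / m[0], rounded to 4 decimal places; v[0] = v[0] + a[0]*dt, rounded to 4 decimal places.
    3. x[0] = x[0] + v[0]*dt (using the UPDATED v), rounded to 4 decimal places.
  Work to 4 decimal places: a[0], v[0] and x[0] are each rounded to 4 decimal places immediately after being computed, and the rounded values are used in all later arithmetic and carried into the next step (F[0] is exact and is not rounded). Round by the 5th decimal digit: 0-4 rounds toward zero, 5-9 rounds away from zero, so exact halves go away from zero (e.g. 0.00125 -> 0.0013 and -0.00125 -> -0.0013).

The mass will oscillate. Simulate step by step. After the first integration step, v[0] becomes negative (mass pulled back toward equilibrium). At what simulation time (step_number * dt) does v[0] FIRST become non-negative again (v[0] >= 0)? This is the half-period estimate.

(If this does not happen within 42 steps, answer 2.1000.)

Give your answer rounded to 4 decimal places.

Step 0: x=[6.5000] v=[0.0000]
Step 1: x=[6.4915] v=[-0.1700]
Step 2: x=[6.4745] v=[-0.3392]
Step 3: x=[6.4492] v=[-0.5068]
Step 4: x=[6.4156] v=[-0.6720]
Step 5: x=[6.3739] v=[-0.8340]
Step 6: x=[6.3243] v=[-0.9921]
Step 7: x=[6.2670] v=[-1.1455]
Step 8: x=[6.2023] v=[-1.2935]
Step 9: x=[6.1305] v=[-1.4354]
Step 10: x=[6.0520] v=[-1.5705]
Step 11: x=[5.9671] v=[-1.6982]
Step 12: x=[5.8762] v=[-1.8179]
Step 13: x=[5.7798] v=[-1.9290]
Step 14: x=[5.6783] v=[-2.0310]
Step 15: x=[5.5721] v=[-2.1234]
Step 16: x=[5.4618] v=[-2.2058]
Step 17: x=[5.3479] v=[-2.2778]
Step 18: x=[5.2310] v=[-2.3390]
Step 19: x=[5.1115] v=[-2.3892]
Step 20: x=[4.9901] v=[-2.4281]
Step 21: x=[4.8673] v=[-2.4555]
Step 22: x=[4.7437] v=[-2.4713]
Step 23: x=[4.6199] v=[-2.4754]
Step 24: x=[4.4965] v=[-2.4678]
Step 25: x=[4.3741] v=[-2.4486]
Step 26: x=[4.2532] v=[-2.4178]
Step 27: x=[4.1344] v=[-2.3756]
Step 28: x=[4.0183] v=[-2.3222]
Step 29: x=[3.9054] v=[-2.2578]
Step 30: x=[3.7963] v=[-2.1828]
Step 31: x=[3.6914] v=[-2.0975]
Step 32: x=[3.5913] v=[-2.0022]
Step 33: x=[3.4964] v=[-1.8975]
Step 34: x=[3.4072] v=[-1.7838]
Step 35: x=[3.3241] v=[-1.6617]
Step 36: x=[3.2475] v=[-1.5318]
Step 37: x=[3.1778] v=[-1.3946]
Step 38: x=[3.1153] v=[-1.2508]
Step 39: x=[3.0602] v=[-1.1011]
Step 40: x=[3.0129] v=[-0.9462]
Step 41: x=[2.9736] v=[-0.7869]
Step 42: x=[2.9424] v=[-0.6239]
v[0] did not become non-negative within 42 steps; using fallback time=2.1000

Answer: 2.1000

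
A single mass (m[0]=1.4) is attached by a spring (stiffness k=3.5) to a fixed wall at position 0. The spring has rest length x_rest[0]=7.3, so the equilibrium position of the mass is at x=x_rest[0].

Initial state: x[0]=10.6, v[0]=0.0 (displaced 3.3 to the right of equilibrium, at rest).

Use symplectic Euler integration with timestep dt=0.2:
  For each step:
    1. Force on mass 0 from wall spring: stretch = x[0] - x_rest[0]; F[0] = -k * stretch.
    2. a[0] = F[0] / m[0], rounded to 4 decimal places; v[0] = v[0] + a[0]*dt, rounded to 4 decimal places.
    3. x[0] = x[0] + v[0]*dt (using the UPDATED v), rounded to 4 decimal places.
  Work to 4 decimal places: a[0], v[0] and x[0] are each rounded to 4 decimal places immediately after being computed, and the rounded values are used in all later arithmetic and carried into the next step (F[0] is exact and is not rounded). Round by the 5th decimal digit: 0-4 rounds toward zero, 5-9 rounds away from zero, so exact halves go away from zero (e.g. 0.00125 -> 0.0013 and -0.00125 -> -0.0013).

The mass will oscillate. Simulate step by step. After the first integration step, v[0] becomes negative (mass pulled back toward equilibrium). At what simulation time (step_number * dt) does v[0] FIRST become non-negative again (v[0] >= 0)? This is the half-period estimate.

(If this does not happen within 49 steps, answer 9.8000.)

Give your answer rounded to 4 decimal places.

Step 0: x=[10.6000] v=[0.0000]
Step 1: x=[10.2700] v=[-1.6500]
Step 2: x=[9.6430] v=[-3.1350]
Step 3: x=[8.7817] v=[-4.3065]
Step 4: x=[7.7722] v=[-5.0474]
Step 5: x=[6.7155] v=[-5.2835]
Step 6: x=[5.7173] v=[-4.9912]
Step 7: x=[4.8773] v=[-4.1998]
Step 8: x=[4.2796] v=[-2.9884]
Step 9: x=[3.9840] v=[-1.4782]
Step 10: x=[4.0200] v=[0.1798]
First v>=0 after going negative at step 10, time=2.0000

Answer: 2.0000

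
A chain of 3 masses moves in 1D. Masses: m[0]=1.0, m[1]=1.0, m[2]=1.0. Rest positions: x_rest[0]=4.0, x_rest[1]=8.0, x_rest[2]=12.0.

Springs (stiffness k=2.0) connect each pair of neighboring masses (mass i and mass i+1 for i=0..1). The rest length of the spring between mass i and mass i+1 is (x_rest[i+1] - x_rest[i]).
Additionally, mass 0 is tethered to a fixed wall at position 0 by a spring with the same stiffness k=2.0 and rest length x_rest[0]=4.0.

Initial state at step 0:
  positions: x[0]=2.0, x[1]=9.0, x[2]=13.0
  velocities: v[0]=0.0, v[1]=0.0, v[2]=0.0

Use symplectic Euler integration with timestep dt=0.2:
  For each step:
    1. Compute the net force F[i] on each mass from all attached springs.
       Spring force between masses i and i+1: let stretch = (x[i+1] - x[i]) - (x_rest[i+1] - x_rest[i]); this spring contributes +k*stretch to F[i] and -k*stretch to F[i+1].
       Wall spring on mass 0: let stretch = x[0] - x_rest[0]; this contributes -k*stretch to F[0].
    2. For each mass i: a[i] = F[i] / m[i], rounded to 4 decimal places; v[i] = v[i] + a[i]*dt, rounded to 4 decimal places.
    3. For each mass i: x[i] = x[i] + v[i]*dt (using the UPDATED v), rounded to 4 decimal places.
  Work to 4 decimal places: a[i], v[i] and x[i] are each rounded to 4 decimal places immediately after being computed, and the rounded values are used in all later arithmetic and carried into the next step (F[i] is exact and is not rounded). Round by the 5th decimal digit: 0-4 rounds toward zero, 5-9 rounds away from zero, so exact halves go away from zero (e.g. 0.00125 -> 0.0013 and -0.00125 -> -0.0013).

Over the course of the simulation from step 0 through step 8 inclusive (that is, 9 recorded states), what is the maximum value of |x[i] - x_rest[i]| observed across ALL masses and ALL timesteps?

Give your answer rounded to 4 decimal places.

Answer: 2.0103

Derivation:
Step 0: x=[2.0000 9.0000 13.0000] v=[0.0000 0.0000 0.0000]
Step 1: x=[2.4000 8.7600 13.0000] v=[2.0000 -1.2000 0.0000]
Step 2: x=[3.1168 8.3504 12.9808] v=[3.5840 -2.0480 -0.0960]
Step 3: x=[4.0029 7.8925 12.9112] v=[4.4307 -2.2893 -0.3482]
Step 4: x=[4.8800 7.5250 12.7601] v=[4.3854 -1.8377 -0.7557]
Step 5: x=[5.5783 7.3647 12.5102] v=[3.4914 -0.8017 -1.2497]
Step 6: x=[5.9732 7.4731 12.1686] v=[1.9746 0.5419 -1.7079]
Step 7: x=[6.0103 7.8371 11.7714] v=[0.1853 1.8201 -1.9861]
Step 8: x=[5.7127 8.3697 11.3794] v=[-1.4881 2.6631 -1.9598]
Max displacement = 2.0103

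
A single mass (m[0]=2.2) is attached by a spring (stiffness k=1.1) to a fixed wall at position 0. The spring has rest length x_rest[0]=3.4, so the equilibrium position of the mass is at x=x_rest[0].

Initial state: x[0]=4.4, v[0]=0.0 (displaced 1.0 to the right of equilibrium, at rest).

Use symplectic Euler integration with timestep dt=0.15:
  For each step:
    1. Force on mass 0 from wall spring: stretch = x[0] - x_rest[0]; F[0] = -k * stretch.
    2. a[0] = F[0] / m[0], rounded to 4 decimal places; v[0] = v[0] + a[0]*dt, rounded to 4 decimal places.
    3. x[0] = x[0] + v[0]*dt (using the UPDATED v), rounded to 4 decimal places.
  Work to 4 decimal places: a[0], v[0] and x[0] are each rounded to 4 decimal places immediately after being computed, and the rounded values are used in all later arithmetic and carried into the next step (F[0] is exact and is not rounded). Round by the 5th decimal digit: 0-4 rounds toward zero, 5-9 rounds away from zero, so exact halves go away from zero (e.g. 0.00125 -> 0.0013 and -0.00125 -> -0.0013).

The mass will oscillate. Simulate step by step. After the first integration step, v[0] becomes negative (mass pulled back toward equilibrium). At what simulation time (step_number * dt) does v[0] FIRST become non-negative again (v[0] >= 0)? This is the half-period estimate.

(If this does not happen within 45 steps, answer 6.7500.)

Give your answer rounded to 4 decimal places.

Step 0: x=[4.4000] v=[0.0000]
Step 1: x=[4.3888] v=[-0.0750]
Step 2: x=[4.3664] v=[-0.1492]
Step 3: x=[4.3331] v=[-0.2217]
Step 4: x=[4.2893] v=[-0.2917]
Step 5: x=[4.2355] v=[-0.3584]
Step 6: x=[4.1723] v=[-0.4211]
Step 7: x=[4.1005] v=[-0.4790]
Step 8: x=[4.0208] v=[-0.5315]
Step 9: x=[3.9341] v=[-0.5781]
Step 10: x=[3.8414] v=[-0.6182]
Step 11: x=[3.7437] v=[-0.6513]
Step 12: x=[3.6421] v=[-0.6771]
Step 13: x=[3.5378] v=[-0.6953]
Step 14: x=[3.4320] v=[-0.7056]
Step 15: x=[3.3258] v=[-0.7080]
Step 16: x=[3.2204] v=[-0.7024]
Step 17: x=[3.1171] v=[-0.6889]
Step 18: x=[3.0169] v=[-0.6677]
Step 19: x=[2.9211] v=[-0.6390]
Step 20: x=[2.8306] v=[-0.6031]
Step 21: x=[2.7465] v=[-0.5604]
Step 22: x=[2.6698] v=[-0.5114]
Step 23: x=[2.6013] v=[-0.4566]
Step 24: x=[2.5418] v=[-0.3967]
Step 25: x=[2.4920] v=[-0.3323]
Step 26: x=[2.4524] v=[-0.2642]
Step 27: x=[2.4234] v=[-0.1931]
Step 28: x=[2.4054] v=[-0.1199]
Step 29: x=[2.3986] v=[-0.0453]
Step 30: x=[2.4031] v=[0.0298]
First v>=0 after going negative at step 30, time=4.5000

Answer: 4.5000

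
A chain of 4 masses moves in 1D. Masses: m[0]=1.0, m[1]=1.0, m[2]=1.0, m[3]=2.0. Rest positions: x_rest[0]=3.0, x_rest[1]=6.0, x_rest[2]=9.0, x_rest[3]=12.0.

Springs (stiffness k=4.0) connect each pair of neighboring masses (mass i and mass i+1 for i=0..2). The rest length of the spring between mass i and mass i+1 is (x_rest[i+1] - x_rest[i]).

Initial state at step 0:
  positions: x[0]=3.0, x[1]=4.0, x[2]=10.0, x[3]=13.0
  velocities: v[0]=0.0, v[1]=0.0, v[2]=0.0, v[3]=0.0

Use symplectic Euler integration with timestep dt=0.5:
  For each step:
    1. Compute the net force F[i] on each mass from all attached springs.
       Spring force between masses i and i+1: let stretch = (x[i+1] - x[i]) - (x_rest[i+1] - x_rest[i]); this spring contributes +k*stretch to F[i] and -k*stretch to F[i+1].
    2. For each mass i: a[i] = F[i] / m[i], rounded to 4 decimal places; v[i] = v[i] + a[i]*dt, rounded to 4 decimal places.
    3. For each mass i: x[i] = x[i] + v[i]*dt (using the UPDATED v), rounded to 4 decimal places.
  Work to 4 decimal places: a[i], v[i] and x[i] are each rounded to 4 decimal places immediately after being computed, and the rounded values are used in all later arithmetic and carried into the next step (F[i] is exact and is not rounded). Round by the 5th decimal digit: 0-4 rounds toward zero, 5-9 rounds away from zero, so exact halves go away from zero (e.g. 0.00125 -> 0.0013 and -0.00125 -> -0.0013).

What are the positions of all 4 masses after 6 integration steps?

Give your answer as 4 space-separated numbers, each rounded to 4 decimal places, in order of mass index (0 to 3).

Answer: 2.2500 8.8750 7.9375 11.9688

Derivation:
Step 0: x=[3.0000 4.0000 10.0000 13.0000] v=[0.0000 0.0000 0.0000 0.0000]
Step 1: x=[1.0000 9.0000 7.0000 13.0000] v=[-4.0000 10.0000 -6.0000 0.0000]
Step 2: x=[4.0000 4.0000 12.0000 11.5000] v=[6.0000 -10.0000 10.0000 -3.0000]
Step 3: x=[4.0000 7.0000 8.5000 11.7500] v=[0.0000 6.0000 -7.0000 0.5000]
Step 4: x=[4.0000 8.5000 6.7500 11.8750] v=[0.0000 3.0000 -3.5000 0.2500]
Step 5: x=[5.5000 3.7500 11.8750 10.9375] v=[3.0000 -9.5000 10.2500 -1.8750]
Step 6: x=[2.2500 8.8750 7.9375 11.9688] v=[-6.5000 10.2500 -7.8750 2.0625]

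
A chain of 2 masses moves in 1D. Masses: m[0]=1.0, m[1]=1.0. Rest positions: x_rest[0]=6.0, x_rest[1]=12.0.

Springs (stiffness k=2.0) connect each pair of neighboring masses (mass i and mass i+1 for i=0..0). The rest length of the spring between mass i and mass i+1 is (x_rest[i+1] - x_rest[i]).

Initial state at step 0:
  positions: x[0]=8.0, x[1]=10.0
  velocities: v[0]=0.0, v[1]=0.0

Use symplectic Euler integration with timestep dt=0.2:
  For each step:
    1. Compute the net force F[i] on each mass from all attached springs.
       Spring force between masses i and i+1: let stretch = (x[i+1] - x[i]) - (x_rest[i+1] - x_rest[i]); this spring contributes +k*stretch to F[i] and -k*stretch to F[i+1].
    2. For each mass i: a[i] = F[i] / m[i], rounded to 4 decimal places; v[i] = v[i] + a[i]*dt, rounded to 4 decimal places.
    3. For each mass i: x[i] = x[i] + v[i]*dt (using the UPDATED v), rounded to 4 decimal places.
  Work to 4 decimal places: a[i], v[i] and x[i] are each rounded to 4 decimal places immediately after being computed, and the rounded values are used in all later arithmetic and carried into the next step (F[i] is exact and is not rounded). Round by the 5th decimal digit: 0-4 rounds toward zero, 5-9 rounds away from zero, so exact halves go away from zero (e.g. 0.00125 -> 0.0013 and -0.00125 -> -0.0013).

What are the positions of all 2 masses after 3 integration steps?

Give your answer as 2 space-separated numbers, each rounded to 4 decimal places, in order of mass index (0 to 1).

Step 0: x=[8.0000 10.0000] v=[0.0000 0.0000]
Step 1: x=[7.6800 10.3200] v=[-1.6000 1.6000]
Step 2: x=[7.0912 10.9088] v=[-2.9440 2.9440]
Step 3: x=[6.3278 11.6722] v=[-3.8170 3.8170]

Answer: 6.3278 11.6722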